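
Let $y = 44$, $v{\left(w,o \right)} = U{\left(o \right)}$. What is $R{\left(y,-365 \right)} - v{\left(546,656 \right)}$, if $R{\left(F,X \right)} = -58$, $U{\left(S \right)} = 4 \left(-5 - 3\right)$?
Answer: $-26$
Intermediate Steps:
$U{\left(S \right)} = -32$ ($U{\left(S \right)} = 4 \left(-8\right) = -32$)
$v{\left(w,o \right)} = -32$
$R{\left(y,-365 \right)} - v{\left(546,656 \right)} = -58 - -32 = -58 + 32 = -26$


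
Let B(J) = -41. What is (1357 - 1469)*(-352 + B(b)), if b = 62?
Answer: 44016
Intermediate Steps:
(1357 - 1469)*(-352 + B(b)) = (1357 - 1469)*(-352 - 41) = -112*(-393) = 44016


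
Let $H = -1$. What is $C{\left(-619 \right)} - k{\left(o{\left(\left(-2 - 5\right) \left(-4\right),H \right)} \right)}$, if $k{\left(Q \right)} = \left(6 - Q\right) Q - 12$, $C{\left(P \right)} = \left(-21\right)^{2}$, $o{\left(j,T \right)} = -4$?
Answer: $493$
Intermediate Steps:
$C{\left(P \right)} = 441$
$k{\left(Q \right)} = -12 + Q \left(6 - Q\right)$ ($k{\left(Q \right)} = Q \left(6 - Q\right) - 12 = -12 + Q \left(6 - Q\right)$)
$C{\left(-619 \right)} - k{\left(o{\left(\left(-2 - 5\right) \left(-4\right),H \right)} \right)} = 441 - \left(-12 - \left(-4\right)^{2} + 6 \left(-4\right)\right) = 441 - \left(-12 - 16 - 24\right) = 441 - -52 = 441 + 52 = 493$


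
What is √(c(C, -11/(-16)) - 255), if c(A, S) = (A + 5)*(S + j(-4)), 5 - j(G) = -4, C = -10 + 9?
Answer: I*√865/2 ≈ 14.705*I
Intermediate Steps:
C = -1
j(G) = 9 (j(G) = 5 - 1*(-4) = 5 + 4 = 9)
c(A, S) = (5 + A)*(9 + S) (c(A, S) = (A + 5)*(S + 9) = (5 + A)*(9 + S))
√(c(C, -11/(-16)) - 255) = √((45 + 5*(-11/(-16)) + 9*(-1) - (-11)/(-16)) - 255) = √((45 + 5*(-11*(-1/16)) - 9 - (-11)*(-1)/16) - 255) = √((45 + 5*(11/16) - 9 - 1*11/16) - 255) = √((45 + 55/16 - 9 - 11/16) - 255) = √(155/4 - 255) = √(-865/4) = I*√865/2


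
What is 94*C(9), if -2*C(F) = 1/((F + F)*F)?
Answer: -47/162 ≈ -0.29012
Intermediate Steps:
C(F) = -1/(4*F²) (C(F) = -1/(2*(F + F)*F) = -1/(2*(2*F)*F) = -1/(2*F)/(2*F) = -1/(4*F²))
94*C(9) = 94*(-¼/9²) = 94*(-¼*1/81) = 94*(-1/324) = -47/162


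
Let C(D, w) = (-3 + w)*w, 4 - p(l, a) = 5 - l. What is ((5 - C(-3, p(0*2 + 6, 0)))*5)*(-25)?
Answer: 625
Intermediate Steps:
p(l, a) = -1 + l (p(l, a) = 4 - (5 - l) = 4 + (-5 + l) = -1 + l)
C(D, w) = w*(-3 + w)
((5 - C(-3, p(0*2 + 6, 0)))*5)*(-25) = ((5 - (-1 + (0*2 + 6))*(-3 + (-1 + (0*2 + 6))))*5)*(-25) = ((5 - (-1 + (0 + 6))*(-3 + (-1 + (0 + 6))))*5)*(-25) = ((5 - (-1 + 6)*(-3 + (-1 + 6)))*5)*(-25) = ((5 - 5*(-3 + 5))*5)*(-25) = ((5 - 5*2)*5)*(-25) = ((5 - 1*10)*5)*(-25) = ((5 - 10)*5)*(-25) = -5*5*(-25) = -25*(-25) = 625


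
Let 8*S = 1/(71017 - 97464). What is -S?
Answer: 1/211576 ≈ 4.7264e-6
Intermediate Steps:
S = -1/211576 (S = 1/(8*(71017 - 97464)) = (⅛)/(-26447) = (⅛)*(-1/26447) = -1/211576 ≈ -4.7264e-6)
-S = -1*(-1/211576) = 1/211576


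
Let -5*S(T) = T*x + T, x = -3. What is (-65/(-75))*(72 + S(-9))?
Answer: 1482/25 ≈ 59.280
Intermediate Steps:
S(T) = 2*T/5 (S(T) = -(T*(-3) + T)/5 = -(-3*T + T)/5 = -(-2)*T/5 = 2*T/5)
(-65/(-75))*(72 + S(-9)) = (-65/(-75))*(72 + (⅖)*(-9)) = (-65*(-1/75))*(72 - 18/5) = (13/15)*(342/5) = 1482/25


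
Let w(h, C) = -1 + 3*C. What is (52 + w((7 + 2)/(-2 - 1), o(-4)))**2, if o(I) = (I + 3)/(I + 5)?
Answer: 2304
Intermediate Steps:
o(I) = (3 + I)/(5 + I)
(52 + w((7 + 2)/(-2 - 1), o(-4)))**2 = (52 + (-1 + 3*((3 - 4)/(5 - 4))))**2 = (52 + (-1 + 3*(-1/1)))**2 = (52 + (-1 + 3*(1*(-1))))**2 = (52 + (-1 + 3*(-1)))**2 = (52 + (-1 - 3))**2 = (52 - 4)**2 = 48**2 = 2304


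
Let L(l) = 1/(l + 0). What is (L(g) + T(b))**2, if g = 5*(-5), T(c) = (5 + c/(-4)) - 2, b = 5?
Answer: 29241/10000 ≈ 2.9241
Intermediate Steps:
T(c) = 3 - c/4 (T(c) = (5 + c*(-1/4)) - 2 = (5 - c/4) - 2 = 3 - c/4)
g = -25
L(l) = 1/l
(L(g) + T(b))**2 = (1/(-25) + (3 - 1/4*5))**2 = (-1/25 + (3 - 5/4))**2 = (-1/25 + 7/4)**2 = (171/100)**2 = 29241/10000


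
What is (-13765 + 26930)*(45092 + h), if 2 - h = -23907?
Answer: 908398165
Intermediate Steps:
h = 23909 (h = 2 - 1*(-23907) = 2 + 23907 = 23909)
(-13765 + 26930)*(45092 + h) = (-13765 + 26930)*(45092 + 23909) = 13165*69001 = 908398165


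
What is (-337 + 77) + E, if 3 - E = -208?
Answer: -49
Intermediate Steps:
E = 211 (E = 3 - 1*(-208) = 3 + 208 = 211)
(-337 + 77) + E = (-337 + 77) + 211 = -260 + 211 = -49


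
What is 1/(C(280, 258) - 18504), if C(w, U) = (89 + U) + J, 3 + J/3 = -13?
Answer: -1/18205 ≈ -5.4930e-5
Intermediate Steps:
J = -48 (J = -9 + 3*(-13) = -9 - 39 = -48)
C(w, U) = 41 + U (C(w, U) = (89 + U) - 48 = 41 + U)
1/(C(280, 258) - 18504) = 1/((41 + 258) - 18504) = 1/(299 - 18504) = 1/(-18205) = -1/18205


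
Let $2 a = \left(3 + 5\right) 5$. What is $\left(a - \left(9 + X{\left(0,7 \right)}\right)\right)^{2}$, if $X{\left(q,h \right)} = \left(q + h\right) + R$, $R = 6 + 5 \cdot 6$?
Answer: $1024$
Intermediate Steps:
$R = 36$ ($R = 6 + 30 = 36$)
$X{\left(q,h \right)} = 36 + h + q$ ($X{\left(q,h \right)} = \left(q + h\right) + 36 = \left(h + q\right) + 36 = 36 + h + q$)
$a = 20$ ($a = \frac{\left(3 + 5\right) 5}{2} = \frac{8 \cdot 5}{2} = \frac{1}{2} \cdot 40 = 20$)
$\left(a - \left(9 + X{\left(0,7 \right)}\right)\right)^{2} = \left(20 - 52\right)^{2} = \left(-32\right)^{2} = 1024$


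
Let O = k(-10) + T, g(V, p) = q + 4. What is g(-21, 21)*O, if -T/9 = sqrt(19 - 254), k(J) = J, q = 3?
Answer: -70 - 63*I*sqrt(235) ≈ -70.0 - 965.77*I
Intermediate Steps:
T = -9*I*sqrt(235) (T = -9*sqrt(19 - 254) = -9*I*sqrt(235) ≈ -137.97*I)
g(V, p) = 7 (g(V, p) = 3 + 4 = 7)
O = -10 - 9*I*sqrt(235) ≈ -10.0 - 137.97*I
g(-21, 21)*O = 7*(-10 - 9*I*sqrt(235)) = -70 - 63*I*sqrt(235)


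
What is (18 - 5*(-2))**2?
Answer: 784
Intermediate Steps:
(18 - 5*(-2))**2 = (18 + 10)**2 = 28**2 = 784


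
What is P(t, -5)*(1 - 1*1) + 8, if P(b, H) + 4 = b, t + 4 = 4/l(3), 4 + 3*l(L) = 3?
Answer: 8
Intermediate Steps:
l(L) = -⅓ (l(L) = -4/3 + (⅓)*3 = -4/3 + 1 = -⅓)
t = -16 (t = -4 + 4/(-⅓) = -4 + 4*(-3) = -4 - 12 = -16)
P(b, H) = -4 + b
P(t, -5)*(1 - 1*1) + 8 = (-4 - 16)*(1 - 1*1) + 8 = -20*(1 - 1) + 8 = -20*0 + 8 = 0 + 8 = 8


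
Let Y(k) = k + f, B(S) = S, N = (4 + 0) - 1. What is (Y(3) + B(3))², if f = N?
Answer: 81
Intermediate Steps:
N = 3 (N = 4 - 1 = 3)
f = 3
Y(k) = 3 + k (Y(k) = k + 3 = 3 + k)
(Y(3) + B(3))² = ((3 + 3) + 3)² = (6 + 3)² = 9² = 81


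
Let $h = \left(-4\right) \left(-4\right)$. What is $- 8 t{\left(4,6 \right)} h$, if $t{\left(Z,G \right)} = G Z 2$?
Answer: $-6144$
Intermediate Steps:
$h = 16$
$t{\left(Z,G \right)} = 2 G Z$
$- 8 t{\left(4,6 \right)} h = - 8 \cdot 2 \cdot 6 \cdot 4 \cdot 16 = \left(-8\right) 48 \cdot 16 = \left(-384\right) 16 = -6144$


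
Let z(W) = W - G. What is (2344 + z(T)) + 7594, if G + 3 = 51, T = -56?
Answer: 9834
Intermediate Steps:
G = 48 (G = -3 + 51 = 48)
z(W) = -48 + W (z(W) = W - 1*48 = W - 48 = -48 + W)
(2344 + z(T)) + 7594 = (2344 + (-48 - 56)) + 7594 = (2344 - 104) + 7594 = 2240 + 7594 = 9834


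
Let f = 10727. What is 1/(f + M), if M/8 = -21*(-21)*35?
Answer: 1/134207 ≈ 7.4512e-6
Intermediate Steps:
M = 123480 (M = 8*(-21*(-21)*35) = 8*(441*35) = 8*15435 = 123480)
1/(f + M) = 1/(10727 + 123480) = 1/134207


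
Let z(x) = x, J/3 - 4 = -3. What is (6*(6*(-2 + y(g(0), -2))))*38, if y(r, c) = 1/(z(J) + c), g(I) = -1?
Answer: -1368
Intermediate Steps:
J = 3 (J = 12 + 3*(-3) = 12 - 9 = 3)
y(r, c) = 1/(3 + c)
(6*(6*(-2 + y(g(0), -2))))*38 = (6*(6*(-2 + 1/(3 - 2))))*38 = (6*(6*(-2 + 1/1)))*38 = (6*(6*(-2 + 1)))*38 = (6*(6*(-1)))*38 = (6*(-6))*38 = -36*38 = -1368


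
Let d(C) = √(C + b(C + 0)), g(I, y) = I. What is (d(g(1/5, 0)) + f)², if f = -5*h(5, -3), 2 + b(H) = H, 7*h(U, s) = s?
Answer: 733/245 + 12*I*√10/7 ≈ 2.9918 + 5.4211*I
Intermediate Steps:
h(U, s) = s/7
b(H) = -2 + H
f = 15/7 (f = -5*(-3)/7 = -5*(-3/7) = 15/7 ≈ 2.1429)
d(C) = √(-2 + 2*C) (d(C) = √(C + (-2 + (C + 0))) = √(C + (-2 + C)) = √(-2 + 2*C))
(d(g(1/5, 0)) + f)² = (√(-2 + 2/5) + 15/7)² = (√(-2 + 2*(⅕)) + 15/7)² = (√(-2 + ⅖) + 15/7)² = (√(-8/5) + 15/7)² = (2*I*√10/5 + 15/7)² = (15/7 + 2*I*√10/5)²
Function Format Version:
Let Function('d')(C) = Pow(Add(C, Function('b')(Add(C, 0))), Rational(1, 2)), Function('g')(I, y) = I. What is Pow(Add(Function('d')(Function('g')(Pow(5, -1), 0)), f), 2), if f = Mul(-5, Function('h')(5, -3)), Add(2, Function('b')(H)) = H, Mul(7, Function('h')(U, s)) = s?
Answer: Add(Rational(733, 245), Mul(Rational(12, 7), I, Pow(10, Rational(1, 2)))) ≈ Add(2.9918, Mul(5.4211, I))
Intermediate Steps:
Function('h')(U, s) = Mul(Rational(1, 7), s)
Function('b')(H) = Add(-2, H)
f = Rational(15, 7) (f = Mul(-5, Mul(Rational(1, 7), -3)) = Mul(-5, Rational(-3, 7)) = Rational(15, 7) ≈ 2.1429)
Function('d')(C) = Pow(Add(-2, Mul(2, C)), Rational(1, 2)) (Function('d')(C) = Pow(Add(C, Add(-2, Add(C, 0))), Rational(1, 2)) = Pow(Add(C, Add(-2, C)), Rational(1, 2)) = Pow(Add(-2, Mul(2, C)), Rational(1, 2)))
Pow(Add(Function('d')(Function('g')(Pow(5, -1), 0)), f), 2) = Pow(Add(Pow(Add(-2, Mul(2, Pow(5, -1))), Rational(1, 2)), Rational(15, 7)), 2) = Pow(Add(Pow(Add(-2, Mul(2, Rational(1, 5))), Rational(1, 2)), Rational(15, 7)), 2) = Pow(Add(Pow(Add(-2, Rational(2, 5)), Rational(1, 2)), Rational(15, 7)), 2) = Pow(Add(Pow(Rational(-8, 5), Rational(1, 2)), Rational(15, 7)), 2) = Pow(Add(Mul(Rational(2, 5), I, Pow(10, Rational(1, 2))), Rational(15, 7)), 2) = Pow(Add(Rational(15, 7), Mul(Rational(2, 5), I, Pow(10, Rational(1, 2)))), 2)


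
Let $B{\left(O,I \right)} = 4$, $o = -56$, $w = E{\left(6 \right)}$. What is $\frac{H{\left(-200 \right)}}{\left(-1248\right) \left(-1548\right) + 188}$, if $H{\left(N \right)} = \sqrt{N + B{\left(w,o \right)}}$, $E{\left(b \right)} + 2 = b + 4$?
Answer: $\frac{7 i}{966046} \approx 7.246 \cdot 10^{-6} i$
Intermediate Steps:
$E{\left(b \right)} = 2 + b$ ($E{\left(b \right)} = -2 + \left(b + 4\right) = -2 + \left(4 + b\right) = 2 + b$)
$w = 8$ ($w = 2 + 6 = 8$)
$H{\left(N \right)} = \sqrt{4 + N}$ ($H{\left(N \right)} = \sqrt{N + 4} = \sqrt{4 + N}$)
$\frac{H{\left(-200 \right)}}{\left(-1248\right) \left(-1548\right) + 188} = \frac{\sqrt{4 - 200}}{\left(-1248\right) \left(-1548\right) + 188} = \frac{\sqrt{-196}}{1931904 + 188} = \frac{14 i}{1932092} = 14 i \frac{1}{1932092} = \frac{7 i}{966046}$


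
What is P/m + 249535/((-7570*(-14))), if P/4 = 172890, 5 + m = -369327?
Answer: 943486591/1957090268 ≈ 0.48209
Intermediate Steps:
m = -369332 (m = -5 - 369327 = -369332)
P = 691560 (P = 4*172890 = 691560)
P/m + 249535/((-7570*(-14))) = 691560/(-369332) + 249535/((-7570*(-14))) = 691560*(-1/369332) + 249535/105980 = -172890/92333 + 249535*(1/105980) = -172890/92333 + 49907/21196 = 943486591/1957090268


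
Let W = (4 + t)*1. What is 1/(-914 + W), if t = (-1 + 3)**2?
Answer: -1/906 ≈ -0.0011038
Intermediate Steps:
t = 4 (t = 2**2 = 4)
W = 8 (W = (4 + 4)*1 = 8*1 = 8)
1/(-914 + W) = 1/(-914 + 8) = 1/(-906) = -1/906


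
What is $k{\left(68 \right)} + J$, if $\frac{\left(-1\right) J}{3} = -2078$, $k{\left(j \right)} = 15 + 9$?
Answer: $6258$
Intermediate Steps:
$k{\left(j \right)} = 24$
$J = 6234$ ($J = \left(-3\right) \left(-2078\right) = 6234$)
$k{\left(68 \right)} + J = 24 + 6234 = 6258$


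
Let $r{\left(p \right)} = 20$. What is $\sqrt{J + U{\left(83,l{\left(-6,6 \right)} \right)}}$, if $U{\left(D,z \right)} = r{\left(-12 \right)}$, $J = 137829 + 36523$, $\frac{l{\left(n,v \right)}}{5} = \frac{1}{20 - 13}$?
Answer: $2 \sqrt{43593} \approx 417.58$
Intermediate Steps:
$l{\left(n,v \right)} = \frac{5}{7}$ ($l{\left(n,v \right)} = \frac{5}{20 - 13} = \frac{5}{7}$)
$J = 174352$
$U{\left(D,z \right)} = 20$
$\sqrt{J + U{\left(83,l{\left(-6,6 \right)} \right)}} = \sqrt{174352 + 20} = \sqrt{174372} = 2 \sqrt{43593}$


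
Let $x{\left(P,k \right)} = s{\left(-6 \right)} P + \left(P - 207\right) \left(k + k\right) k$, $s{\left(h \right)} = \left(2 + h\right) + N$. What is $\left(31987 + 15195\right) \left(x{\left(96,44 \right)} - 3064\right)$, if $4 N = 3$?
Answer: $-20437732576$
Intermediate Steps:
$N = \frac{3}{4}$ ($N = \frac{1}{4} \cdot 3 = \frac{3}{4} \approx 0.75$)
$s{\left(h \right)} = \frac{11}{4} + h$ ($s{\left(h \right)} = \left(2 + h\right) + \frac{3}{4} = \frac{11}{4} + h$)
$x{\left(P,k \right)} = - \frac{13 P}{4} + 2 k^{2} \left(-207 + P\right)$ ($x{\left(P,k \right)} = \left(\frac{11}{4} - 6\right) P + \left(P - 207\right) \left(k + k\right) k = - \frac{13 P}{4} + \left(-207 + P\right) 2 k k = - \frac{13 P}{4} + 2 k \left(-207 + P\right) k = - \frac{13 P}{4} + 2 k^{2} \left(-207 + P\right)$)
$\left(31987 + 15195\right) \left(x{\left(96,44 \right)} - 3064\right) = \left(31987 + 15195\right) \left(\left(- 414 \cdot 44^{2} - 312 + 2 \cdot 96 \cdot 44^{2}\right) - 3064\right) = 47182 \left(\left(\left(-414\right) 1936 - 312 + 2 \cdot 96 \cdot 1936\right) - 3064\right) = 47182 \left(\left(-801504 - 312 + 371712\right) - 3064\right) = 47182 \left(-430104 - 3064\right) = 47182 \left(-433168\right) = -20437732576$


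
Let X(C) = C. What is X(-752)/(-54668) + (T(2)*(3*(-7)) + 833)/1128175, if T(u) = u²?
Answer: 222333483/15418767725 ≈ 0.014420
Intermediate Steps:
X(-752)/(-54668) + (T(2)*(3*(-7)) + 833)/1128175 = -752/(-54668) + (2²*(3*(-7)) + 833)/1128175 = -752*(-1/54668) + (4*(-21) + 833)*(1/1128175) = 188/13667 + (-84 + 833)*(1/1128175) = 188/13667 + 749*(1/1128175) = 188/13667 + 749/1128175 = 222333483/15418767725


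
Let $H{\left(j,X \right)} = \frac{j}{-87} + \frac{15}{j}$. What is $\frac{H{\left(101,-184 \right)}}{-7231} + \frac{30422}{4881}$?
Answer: $\frac{214780078190}{34459207573} \approx 6.2329$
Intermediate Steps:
$H{\left(j,X \right)} = \frac{15}{j} - \frac{j}{87}$ ($H{\left(j,X \right)} = j \left(- \frac{1}{87}\right) + \frac{15}{j} = - \frac{j}{87} + \frac{15}{j} = \frac{15}{j} - \frac{j}{87}$)
$\frac{H{\left(101,-184 \right)}}{-7231} + \frac{30422}{4881} = \frac{\frac{15}{101} - \frac{101}{87}}{-7231} + \frac{30422}{4881} = \left(15 \cdot \frac{1}{101} - \frac{101}{87}\right) \left(- \frac{1}{7231}\right) + 30422 \cdot \frac{1}{4881} = \left(\frac{15}{101} - \frac{101}{87}\right) \left(- \frac{1}{7231}\right) + \frac{30422}{4881} = \left(- \frac{8896}{8787}\right) \left(- \frac{1}{7231}\right) + \frac{30422}{4881} = \frac{8896}{63538797} + \frac{30422}{4881} = \frac{214780078190}{34459207573}$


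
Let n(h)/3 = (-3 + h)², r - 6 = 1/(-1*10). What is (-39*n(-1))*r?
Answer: -55224/5 ≈ -11045.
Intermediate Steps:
r = 59/10 (r = 6 + 1/(-1*10) = 6 + 1/(-10) = 6 - ⅒ = 59/10 ≈ 5.9000)
n(h) = 3*(-3 + h)²
(-39*n(-1))*r = -117*(-3 - 1)²*(59/10) = -117*(-4)²*(59/10) = -117*16*(59/10) = -39*48*(59/10) = -1872*59/10 = -55224/5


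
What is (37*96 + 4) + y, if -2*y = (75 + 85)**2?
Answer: -9244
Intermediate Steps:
y = -12800 (y = -(75 + 85)**2/2 = -1/2*160**2 = -1/2*25600 = -12800)
(37*96 + 4) + y = (37*96 + 4) - 12800 = (3552 + 4) - 12800 = 3556 - 12800 = -9244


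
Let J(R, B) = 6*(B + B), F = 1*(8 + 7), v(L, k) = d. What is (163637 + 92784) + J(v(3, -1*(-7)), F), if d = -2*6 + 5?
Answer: 256601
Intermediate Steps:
d = -7 (d = -12 + 5 = -7)
v(L, k) = -7
F = 15 (F = 1*15 = 15)
J(R, B) = 12*B (J(R, B) = 6*(2*B) = 12*B)
(163637 + 92784) + J(v(3, -1*(-7)), F) = (163637 + 92784) + 12*15 = 256421 + 180 = 256601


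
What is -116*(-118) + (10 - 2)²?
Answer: 13752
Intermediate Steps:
-116*(-118) + (10 - 2)² = 13688 + 8² = 13688 + 64 = 13752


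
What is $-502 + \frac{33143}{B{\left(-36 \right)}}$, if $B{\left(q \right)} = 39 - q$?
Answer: $- \frac{4507}{75} \approx -60.093$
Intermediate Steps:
$-502 + \frac{33143}{B{\left(-36 \right)}} = -502 + \frac{33143}{39 - -36} = -502 + \frac{33143}{39 + 36} = -502 + \frac{33143}{75} = - \frac{4507}{75}$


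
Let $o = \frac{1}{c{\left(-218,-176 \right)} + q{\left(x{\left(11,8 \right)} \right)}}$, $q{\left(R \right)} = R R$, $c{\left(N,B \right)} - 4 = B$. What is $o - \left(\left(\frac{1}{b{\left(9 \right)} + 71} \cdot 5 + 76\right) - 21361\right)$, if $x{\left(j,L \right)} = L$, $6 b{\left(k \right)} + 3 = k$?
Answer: $\frac{4597543}{216} \approx 21285.0$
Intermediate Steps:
$b{\left(k \right)} = - \frac{1}{2} + \frac{k}{6}$
$c{\left(N,B \right)} = 4 + B$
$q{\left(R \right)} = R^{2}$
$o = - \frac{1}{108}$ ($o = \frac{1}{\left(4 - 176\right) + 8^{2}} = \frac{1}{-172 + 64} = \frac{1}{-108} = - \frac{1}{108} \approx -0.0092593$)
$o - \left(\left(\frac{1}{b{\left(9 \right)} + 71} \cdot 5 + 76\right) - 21361\right) = - \frac{1}{108} - \left(\left(\frac{1}{\left(- \frac{1}{2} + \frac{1}{6} \cdot 9\right) + 71} \cdot 5 + 76\right) - 21361\right) = - \frac{1}{108} - \left(\left(\frac{1}{\left(- \frac{1}{2} + \frac{3}{2}\right) + 71} \cdot 5 + 76\right) - 21361\right) = - \frac{1}{108} - \left(\left(\frac{1}{1 + 71} \cdot 5 + 76\right) - 21361\right) = - \frac{1}{108} - \left(\left(\frac{1}{72} \cdot 5 + 76\right) - 21361\right) = - \frac{1}{108} - \left(\left(\frac{5}{72} + 76\right) - 21361\right) = - \frac{1}{108} - \left(\frac{5477}{72} - 21361\right) = - \frac{1}{108} - - \frac{1532515}{72} = - \frac{1}{108} + \frac{1532515}{72} = \frac{4597543}{216}$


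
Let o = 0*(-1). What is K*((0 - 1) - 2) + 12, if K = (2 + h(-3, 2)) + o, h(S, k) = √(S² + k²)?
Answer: 6 - 3*√13 ≈ -4.8167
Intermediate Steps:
o = 0
K = 2 + √13 (K = (2 + √((-3)² + 2²)) + 0 = (2 + √(9 + 4)) + 0 = (2 + √13) + 0 = 2 + √13 ≈ 5.6056)
K*((0 - 1) - 2) + 12 = (2 + √13)*((0 - 1) - 2) + 12 = (2 + √13)*(-1 - 2) + 12 = (2 + √13)*(-3) + 12 = (-6 - 3*√13) + 12 = 6 - 3*√13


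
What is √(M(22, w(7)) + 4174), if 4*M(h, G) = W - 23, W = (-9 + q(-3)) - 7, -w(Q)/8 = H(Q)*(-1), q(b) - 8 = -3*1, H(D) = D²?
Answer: √16662/2 ≈ 64.541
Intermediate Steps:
q(b) = 5 (q(b) = 8 - 3*1 = 8 - 3 = 5)
w(Q) = 8*Q² (w(Q) = -8*Q²*(-1) = -(-8)*Q² = 8*Q²)
W = -11 (W = (-9 + 5) - 7 = -4 - 7 = -11)
M(h, G) = -17/2 (M(h, G) = (-11 - 23)/4 = (¼)*(-34) = -17/2)
√(M(22, w(7)) + 4174) = √(-17/2 + 4174) = √(8331/2) = √16662/2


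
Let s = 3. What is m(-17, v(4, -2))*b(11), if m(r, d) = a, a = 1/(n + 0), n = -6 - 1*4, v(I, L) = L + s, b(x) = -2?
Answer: ⅕ ≈ 0.20000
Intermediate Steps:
v(I, L) = 3 + L (v(I, L) = L + 3 = 3 + L)
n = -10 (n = -6 - 4 = -10)
a = -⅒ (a = 1/(-10 + 0) = 1/(-10) = -⅒ ≈ -0.10000)
m(r, d) = -⅒
m(-17, v(4, -2))*b(11) = -⅒*(-2) = ⅕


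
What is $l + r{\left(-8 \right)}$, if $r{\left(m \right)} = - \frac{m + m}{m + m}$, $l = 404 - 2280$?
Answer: $-1877$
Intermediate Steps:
$l = -1876$
$r{\left(m \right)} = -1$ ($r{\left(m \right)} = - \frac{2 m}{2 m} = - 2 m \frac{1}{2 m} = \left(-1\right) 1 = -1$)
$l + r{\left(-8 \right)} = -1876 - 1 = -1877$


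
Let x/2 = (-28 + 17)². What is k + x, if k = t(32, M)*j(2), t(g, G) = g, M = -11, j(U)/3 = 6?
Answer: 818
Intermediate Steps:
j(U) = 18 (j(U) = 3*6 = 18)
x = 242 (x = 2*(-28 + 17)² = 2*(-11)² = 2*121 = 242)
k = 576 (k = 32*18 = 576)
k + x = 576 + 242 = 818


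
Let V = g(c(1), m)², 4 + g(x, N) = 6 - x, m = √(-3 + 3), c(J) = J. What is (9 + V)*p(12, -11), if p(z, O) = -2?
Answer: -20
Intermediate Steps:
m = 0 (m = √0 = 0)
g(x, N) = 2 - x (g(x, N) = -4 + (6 - x) = 2 - x)
V = 1 (V = (2 - 1*1)² = (2 - 1)² = 1² = 1)
(9 + V)*p(12, -11) = (9 + 1)*(-2) = 10*(-2) = -20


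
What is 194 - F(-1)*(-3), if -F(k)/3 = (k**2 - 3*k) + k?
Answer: 167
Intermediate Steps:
F(k) = -3*k**2 + 6*k (F(k) = -3*((k**2 - 3*k) + k) = -3*(k**2 - 2*k) = -3*k**2 + 6*k)
194 - F(-1)*(-3) = 194 - 3*(-1)*(2 - 1*(-1))*(-3) = 194 - 3*(-1)*(2 + 1)*(-3) = 194 - 3*(-1)*3*(-3) = 194 - (-9)*(-3) = 194 - 1*27 = 194 - 27 = 167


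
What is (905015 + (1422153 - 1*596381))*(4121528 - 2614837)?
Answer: 2607761195817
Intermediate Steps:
(905015 + (1422153 - 1*596381))*(4121528 - 2614837) = (905015 + (1422153 - 596381))*1506691 = (905015 + 825772)*1506691 = 1730787*1506691 = 2607761195817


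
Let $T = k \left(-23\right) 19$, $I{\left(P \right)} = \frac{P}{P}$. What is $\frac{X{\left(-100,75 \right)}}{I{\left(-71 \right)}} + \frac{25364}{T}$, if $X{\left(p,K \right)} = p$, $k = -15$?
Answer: $- \frac{630136}{6555} \approx -96.131$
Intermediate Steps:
$I{\left(P \right)} = 1$
$T = 6555$ ($T = \left(-15\right) \left(-23\right) 19 = 345 \cdot 19 = 6555$)
$\frac{X{\left(-100,75 \right)}}{I{\left(-71 \right)}} + \frac{25364}{T} = - \frac{100}{1} + \frac{25364}{6555} = \left(-100\right) 1 + 25364 \cdot \frac{1}{6555} = -100 + \frac{25364}{6555} = - \frac{630136}{6555}$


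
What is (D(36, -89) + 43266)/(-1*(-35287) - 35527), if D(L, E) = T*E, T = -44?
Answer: -23591/120 ≈ -196.59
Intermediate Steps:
D(L, E) = -44*E
(D(36, -89) + 43266)/(-1*(-35287) - 35527) = (-44*(-89) + 43266)/(-1*(-35287) - 35527) = (3916 + 43266)/(35287 - 35527) = 47182/(-240) = 47182*(-1/240) = -23591/120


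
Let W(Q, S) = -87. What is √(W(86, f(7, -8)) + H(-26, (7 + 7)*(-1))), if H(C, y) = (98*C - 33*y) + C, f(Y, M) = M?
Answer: I*√2199 ≈ 46.893*I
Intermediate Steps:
H(C, y) = -33*y + 99*C (H(C, y) = (-33*y + 98*C) + C = -33*y + 99*C)
√(W(86, f(7, -8)) + H(-26, (7 + 7)*(-1))) = √(-87 + (-33*(7 + 7)*(-1) + 99*(-26))) = √(-87 + (-462*(-1) - 2574)) = √(-87 + (-33*(-14) - 2574)) = √(-87 + (462 - 2574)) = √(-87 - 2112) = √(-2199) = I*√2199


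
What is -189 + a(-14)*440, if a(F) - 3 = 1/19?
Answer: 21929/19 ≈ 1154.2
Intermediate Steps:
a(F) = 58/19 (a(F) = 3 + 1/19 = 58/19)
-189 + a(-14)*440 = -189 + (58/19)*440 = -189 + 25520/19 = 21929/19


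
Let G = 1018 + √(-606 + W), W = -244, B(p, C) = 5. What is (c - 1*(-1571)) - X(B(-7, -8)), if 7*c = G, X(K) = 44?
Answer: 11707/7 + 5*I*√34/7 ≈ 1672.4 + 4.165*I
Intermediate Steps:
G = 1018 + 5*I*√34 (G = 1018 + √(-606 - 244) = 1018 + √(-850) = 1018 + 5*I*√34 ≈ 1018.0 + 29.155*I)
c = 1018/7 + 5*I*√34/7 (c = (1018 + 5*I*√34)/7 = 1018/7 + 5*I*√34/7 ≈ 145.43 + 4.165*I)
(c - 1*(-1571)) - X(B(-7, -8)) = ((1018/7 + 5*I*√34/7) - 1*(-1571)) - 1*44 = ((1018/7 + 5*I*√34/7) + 1571) - 44 = (12015/7 + 5*I*√34/7) - 44 = 11707/7 + 5*I*√34/7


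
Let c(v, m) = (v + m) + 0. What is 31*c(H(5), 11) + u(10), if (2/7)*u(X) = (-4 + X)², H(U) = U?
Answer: 622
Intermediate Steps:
c(v, m) = m + v (c(v, m) = (m + v) + 0 = m + v)
u(X) = 7*(-4 + X)²/2
31*c(H(5), 11) + u(10) = 31*(11 + 5) + 7*(-4 + 10)²/2 = 31*16 + (7/2)*6² = 496 + (7/2)*36 = 496 + 126 = 622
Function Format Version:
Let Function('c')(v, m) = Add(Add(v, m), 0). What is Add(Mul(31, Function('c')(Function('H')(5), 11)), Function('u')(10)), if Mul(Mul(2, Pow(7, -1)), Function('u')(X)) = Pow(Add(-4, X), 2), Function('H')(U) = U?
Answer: 622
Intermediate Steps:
Function('c')(v, m) = Add(m, v) (Function('c')(v, m) = Add(Add(m, v), 0) = Add(m, v))
Function('u')(X) = Mul(Rational(7, 2), Pow(Add(-4, X), 2))
Add(Mul(31, Function('c')(Function('H')(5), 11)), Function('u')(10)) = Add(Mul(31, Add(11, 5)), Mul(Rational(7, 2), Pow(Add(-4, 10), 2))) = Add(Mul(31, 16), Mul(Rational(7, 2), Pow(6, 2))) = Add(496, Mul(Rational(7, 2), 36)) = Add(496, 126) = 622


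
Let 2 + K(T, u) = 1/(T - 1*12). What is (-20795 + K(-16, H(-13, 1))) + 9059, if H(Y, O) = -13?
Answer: -328665/28 ≈ -11738.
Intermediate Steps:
K(T, u) = -2 + 1/(-12 + T) (K(T, u) = -2 + 1/(T - 1*12) = -2 + 1/(T - 12) = -2 + 1/(-12 + T))
(-20795 + K(-16, H(-13, 1))) + 9059 = (-20795 + (25 - 2*(-16))/(-12 - 16)) + 9059 = (-20795 + (25 + 32)/(-28)) + 9059 = (-20795 - 1/28*57) + 9059 = (-20795 - 57/28) + 9059 = -582317/28 + 9059 = -328665/28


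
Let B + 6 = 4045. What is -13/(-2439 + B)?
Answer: -13/1600 ≈ -0.0081250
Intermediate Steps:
B = 4039 (B = -6 + 4045 = 4039)
-13/(-2439 + B) = -13/(-2439 + 4039) = -13/1600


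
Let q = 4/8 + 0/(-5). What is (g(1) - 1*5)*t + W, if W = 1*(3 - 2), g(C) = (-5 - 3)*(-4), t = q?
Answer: 29/2 ≈ 14.500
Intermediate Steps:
q = ½ (q = 4*(⅛) + 0*(-⅕) = ½ + 0 = ½ ≈ 0.50000)
t = ½ ≈ 0.50000
g(C) = 32 (g(C) = -8*(-4) = 32)
W = 1 (W = 1*1 = 1)
(g(1) - 1*5)*t + W = (32 - 1*5)*(½) + 1 = (32 - 5)*(½) + 1 = 27*(½) + 1 = 27/2 + 1 = 29/2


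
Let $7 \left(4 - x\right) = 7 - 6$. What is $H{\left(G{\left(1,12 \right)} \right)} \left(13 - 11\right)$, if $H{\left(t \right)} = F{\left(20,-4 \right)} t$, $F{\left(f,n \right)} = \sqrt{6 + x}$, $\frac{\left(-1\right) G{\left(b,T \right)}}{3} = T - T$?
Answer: $0$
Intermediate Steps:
$G{\left(b,T \right)} = 0$ ($G{\left(b,T \right)} = - 3 \left(T - T\right) = \left(-3\right) 0 = 0$)
$x = \frac{27}{7}$ ($x = 4 - \frac{7 - 6}{7} = 4 - \frac{1}{7} = \frac{27}{7} \approx 3.8571$)
$F{\left(f,n \right)} = \frac{\sqrt{483}}{7}$ ($F{\left(f,n \right)} = \sqrt{6 + \frac{27}{7}} = \sqrt{\frac{69}{7}} = \frac{\sqrt{483}}{7}$)
$H{\left(t \right)} = \frac{t \sqrt{483}}{7}$ ($H{\left(t \right)} = \frac{\sqrt{483}}{7} t = \frac{t \sqrt{483}}{7}$)
$H{\left(G{\left(1,12 \right)} \right)} \left(13 - 11\right) = \frac{1}{7} \cdot 0 \sqrt{483} \left(13 - 11\right) = 0 \left(13 - 11\right) = 0 \cdot 2 = 0$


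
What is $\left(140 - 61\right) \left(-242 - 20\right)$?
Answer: $-20698$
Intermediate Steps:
$\left(140 - 61\right) \left(-242 - 20\right) = 79 \left(-262\right) = -20698$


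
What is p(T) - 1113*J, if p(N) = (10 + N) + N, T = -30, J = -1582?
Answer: 1760716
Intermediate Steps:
p(N) = 10 + 2*N
p(T) - 1113*J = (10 + 2*(-30)) - 1113*(-1582) = (10 - 60) + 1760766 = -50 + 1760766 = 1760716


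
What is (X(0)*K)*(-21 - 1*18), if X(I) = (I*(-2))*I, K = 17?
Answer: 0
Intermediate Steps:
X(I) = -2*I² (X(I) = (-2*I)*I = -2*I²)
(X(0)*K)*(-21 - 1*18) = (-2*0²*17)*(-21 - 1*18) = (-2*0*17)*(-21 - 18) = (0*17)*(-39) = 0*(-39) = 0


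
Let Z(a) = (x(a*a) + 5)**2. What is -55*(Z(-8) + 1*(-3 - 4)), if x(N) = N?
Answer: -261470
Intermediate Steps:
Z(a) = (5 + a**2)**2 (Z(a) = (a*a + 5)**2 = (a**2 + 5)**2 = (5 + a**2)**2)
-55*(Z(-8) + 1*(-3 - 4)) = -55*((5 + (-8)**2)**2 + 1*(-3 - 4)) = -55*((5 + 64)**2 + 1*(-7)) = -55*(69**2 - 7) = -55*(4761 - 7) = -55*4754 = -261470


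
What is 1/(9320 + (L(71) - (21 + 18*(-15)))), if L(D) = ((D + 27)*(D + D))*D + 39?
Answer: 1/997644 ≈ 1.0024e-6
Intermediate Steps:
L(D) = 39 + 2*D²*(27 + D) (L(D) = ((27 + D)*(2*D))*D + 39 = (2*D*(27 + D))*D + 39 = 2*D²*(27 + D) + 39 = 39 + 2*D²*(27 + D))
1/(9320 + (L(71) - (21 + 18*(-15)))) = 1/(9320 + ((39 + 2*71³ + 54*71²) - (21 + 18*(-15)))) = 1/(9320 + ((39 + 2*357911 + 54*5041) - (21 - 270))) = 1/(9320 + ((39 + 715822 + 272214) - 1*(-249))) = 1/(9320 + (988075 + 249)) = 1/(9320 + 988324) = 1/997644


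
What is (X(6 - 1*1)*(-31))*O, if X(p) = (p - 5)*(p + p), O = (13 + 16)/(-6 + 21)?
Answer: 0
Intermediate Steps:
O = 29/15 ≈ 1.9333
X(p) = 2*p*(-5 + p) (X(p) = (-5 + p)*(2*p) = 2*p*(-5 + p))
(X(6 - 1*1)*(-31))*O = ((2*(6 - 1*1)*(-5 + (6 - 1*1)))*(-31))*(29/15) = ((2*(6 - 1)*(-5 + (6 - 1)))*(-31))*(29/15) = ((2*5*(-5 + 5))*(-31))*(29/15) = ((2*5*0)*(-31))*(29/15) = (0*(-31))*(29/15) = 0*(29/15) = 0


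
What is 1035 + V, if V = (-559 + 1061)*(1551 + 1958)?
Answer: 1762553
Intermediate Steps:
V = 1761518 (V = 502*3509 = 1761518)
1035 + V = 1035 + 1761518 = 1762553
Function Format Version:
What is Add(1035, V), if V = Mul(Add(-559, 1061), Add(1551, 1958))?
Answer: 1762553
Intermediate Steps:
V = 1761518 (V = Mul(502, 3509) = 1761518)
Add(1035, V) = Add(1035, 1761518) = 1762553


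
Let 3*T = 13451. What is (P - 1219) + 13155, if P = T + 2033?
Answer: 55358/3 ≈ 18453.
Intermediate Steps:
T = 13451/3 (T = (⅓)*13451 = 13451/3 ≈ 4483.7)
P = 19550/3 (P = 13451/3 + 2033 = 19550/3 ≈ 6516.7)
(P - 1219) + 13155 = (19550/3 - 1219) + 13155 = 15893/3 + 13155 = 55358/3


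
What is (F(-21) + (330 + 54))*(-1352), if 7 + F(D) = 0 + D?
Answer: -481312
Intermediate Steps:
F(D) = -7 + D (F(D) = -7 + (0 + D) = -7 + D)
(F(-21) + (330 + 54))*(-1352) = ((-7 - 21) + (330 + 54))*(-1352) = (-28 + 384)*(-1352) = 356*(-1352) = -481312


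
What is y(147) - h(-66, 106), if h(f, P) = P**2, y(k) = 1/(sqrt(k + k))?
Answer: -11236 + sqrt(6)/42 ≈ -11236.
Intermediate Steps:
y(k) = sqrt(2)/(2*sqrt(k)) (y(k) = 1/(sqrt(2*k)) = 1/(sqrt(2)*sqrt(k)) = sqrt(2)/(2*sqrt(k)))
y(147) - h(-66, 106) = sqrt(2)/(2*sqrt(147)) - 1*106**2 = sqrt(2)*(sqrt(3)/21)/2 - 1*11236 = sqrt(6)/42 - 11236 = -11236 + sqrt(6)/42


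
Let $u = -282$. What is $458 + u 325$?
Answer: $-91192$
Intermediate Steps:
$458 + u 325 = 458 - 91650 = -91192$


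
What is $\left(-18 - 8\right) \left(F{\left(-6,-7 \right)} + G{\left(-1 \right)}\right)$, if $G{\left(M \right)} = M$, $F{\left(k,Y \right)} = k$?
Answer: $182$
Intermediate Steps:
$\left(-18 - 8\right) \left(F{\left(-6,-7 \right)} + G{\left(-1 \right)}\right) = \left(-18 - 8\right) \left(-6 - 1\right) = \left(-18 - 8\right) \left(-7\right) = \left(-26\right) \left(-7\right) = 182$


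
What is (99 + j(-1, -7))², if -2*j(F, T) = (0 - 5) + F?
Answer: 10404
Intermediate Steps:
j(F, T) = 5/2 - F/2 (j(F, T) = -((0 - 5) + F)/2 = -(-5 + F)/2 = 5/2 - F/2)
(99 + j(-1, -7))² = (99 + (5/2 - ½*(-1)))² = (99 + (5/2 + ½))² = (99 + 3)² = 102² = 10404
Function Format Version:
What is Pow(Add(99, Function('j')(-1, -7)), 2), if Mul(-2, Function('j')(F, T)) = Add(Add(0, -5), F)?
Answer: 10404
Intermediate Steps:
Function('j')(F, T) = Add(Rational(5, 2), Mul(Rational(-1, 2), F)) (Function('j')(F, T) = Mul(Rational(-1, 2), Add(Add(0, -5), F)) = Mul(Rational(-1, 2), Add(-5, F)) = Add(Rational(5, 2), Mul(Rational(-1, 2), F)))
Pow(Add(99, Function('j')(-1, -7)), 2) = Pow(Add(99, Add(Rational(5, 2), Mul(Rational(-1, 2), -1))), 2) = Pow(Add(99, Add(Rational(5, 2), Rational(1, 2))), 2) = Pow(Add(99, 3), 2) = Pow(102, 2) = 10404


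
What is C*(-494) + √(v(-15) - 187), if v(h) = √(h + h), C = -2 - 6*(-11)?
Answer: -31616 + √(-187 + I*√30) ≈ -31616.0 + 13.676*I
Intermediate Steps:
C = 64 (C = -2 + 66 = 64)
v(h) = √2*√h (v(h) = √(2*h) = √2*√h)
C*(-494) + √(v(-15) - 187) = 64*(-494) + √(√2*√(-15) - 187) = -31616 + √(√2*(I*√15) - 187) = -31616 + √(I*√30 - 187) = -31616 + √(-187 + I*√30)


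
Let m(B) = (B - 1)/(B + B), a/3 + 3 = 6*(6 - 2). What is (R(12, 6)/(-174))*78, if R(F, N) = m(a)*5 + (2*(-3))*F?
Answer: 56953/1827 ≈ 31.173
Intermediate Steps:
a = 63 (a = -9 + 3*(6*(6 - 2)) = -9 + 3*(6*4) = -9 + 3*24 = -9 + 72 = 63)
m(B) = (-1 + B)/(2*B) (m(B) = (-1 + B)/((2*B)) = (-1 + B)*(1/(2*B)) = (-1 + B)/(2*B))
R(F, N) = 155/63 - 6*F (R(F, N) = ((1/2)*(-1 + 63)/63)*5 + (2*(-3))*F = ((1/2)*(1/63)*62)*5 - 6*F = (31/63)*5 - 6*F = 155/63 - 6*F)
(R(12, 6)/(-174))*78 = ((155/63 - 6*12)/(-174))*78 = ((155/63 - 72)*(-1/174))*78 = -4381/63*(-1/174)*78 = (4381/10962)*78 = 56953/1827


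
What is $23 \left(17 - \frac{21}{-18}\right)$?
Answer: $\frac{2507}{6} \approx 417.83$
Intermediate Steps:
$23 \left(17 - \frac{21}{-18}\right) = 23 \left(17 - - \frac{7}{6}\right) = 23 \left(17 + \frac{7}{6}\right) = 23 \cdot \frac{109}{6} = \frac{2507}{6}$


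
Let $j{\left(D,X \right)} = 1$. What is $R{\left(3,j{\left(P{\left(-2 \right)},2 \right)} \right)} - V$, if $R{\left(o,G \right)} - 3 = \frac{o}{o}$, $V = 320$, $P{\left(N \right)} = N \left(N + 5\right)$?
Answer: $-316$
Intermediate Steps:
$P{\left(N \right)} = N \left(5 + N\right)$
$R{\left(o,G \right)} = 4$ ($R{\left(o,G \right)} = 3 + \frac{o}{o} = 3 + 1 = 4$)
$R{\left(3,j{\left(P{\left(-2 \right)},2 \right)} \right)} - V = 4 - 320 = -316$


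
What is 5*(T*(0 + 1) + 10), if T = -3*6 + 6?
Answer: -10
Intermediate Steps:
T = -12 (T = -18 + 6 = -12)
5*(T*(0 + 1) + 10) = 5*(-12*(0 + 1) + 10) = 5*(-12*1 + 10) = 5*(-12 + 10) = 5*(-2) = -10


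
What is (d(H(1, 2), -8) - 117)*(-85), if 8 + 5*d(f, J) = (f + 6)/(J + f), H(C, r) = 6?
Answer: 10183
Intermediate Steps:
d(f, J) = -8/5 + (6 + f)/(5*(J + f)) (d(f, J) = -8/5 + ((f + 6)/(J + f))/5 = -8/5 + ((6 + f)/(J + f))/5 = -8/5 + (6 + f)/(5*(J + f)))
(d(H(1, 2), -8) - 117)*(-85) = ((6 - 8*(-8) - 7*6)/(5*(-8 + 6)) - 117)*(-85) = ((1/5)*(6 + 64 - 42)/(-2) - 117)*(-85) = ((1/5)*(-1/2)*28 - 117)*(-85) = (-14/5 - 117)*(-85) = -599/5*(-85) = 10183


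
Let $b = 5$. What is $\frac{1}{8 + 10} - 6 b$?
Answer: $- \frac{539}{18} \approx -29.944$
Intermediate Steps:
$\frac{1}{8 + 10} - 6 b = \frac{1}{8 + 10} - 30 = \frac{1}{18} - 30 = - \frac{539}{18}$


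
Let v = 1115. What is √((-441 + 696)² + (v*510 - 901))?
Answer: √632774 ≈ 795.47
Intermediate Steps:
√((-441 + 696)² + (v*510 - 901)) = √((-441 + 696)² + (1115*510 - 901)) = √(255² + (568650 - 901)) = √(65025 + 567749) = √632774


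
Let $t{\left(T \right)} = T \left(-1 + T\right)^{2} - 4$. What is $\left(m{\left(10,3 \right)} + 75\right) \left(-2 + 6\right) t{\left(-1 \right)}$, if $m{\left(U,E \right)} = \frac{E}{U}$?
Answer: $- \frac{12048}{5} \approx -2409.6$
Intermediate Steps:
$t{\left(T \right)} = -4 + T \left(-1 + T\right)^{2}$
$\left(m{\left(10,3 \right)} + 75\right) \left(-2 + 6\right) t{\left(-1 \right)} = \left(\frac{3}{10} + 75\right) \left(-2 + 6\right) \left(-4 - \left(-1 - 1\right)^{2}\right) = \left(3 \cdot \frac{1}{10} + 75\right) 4 \left(-4 - \left(-2\right)^{2}\right) = \left(\frac{3}{10} + 75\right) 4 \left(-4 - 4\right) = \frac{753 \cdot 4 \left(-4 - 4\right)}{10} = \frac{753 \cdot 4 \left(-8\right)}{10} = \frac{753}{10} \left(-32\right) = - \frac{12048}{5}$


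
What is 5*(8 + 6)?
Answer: 70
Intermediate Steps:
5*(8 + 6) = 5*14 = 70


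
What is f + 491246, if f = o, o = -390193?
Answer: 101053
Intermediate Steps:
f = -390193
f + 491246 = -390193 + 491246 = 101053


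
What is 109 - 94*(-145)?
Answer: 13739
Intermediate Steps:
109 - 94*(-145) = 109 + 13630 = 13739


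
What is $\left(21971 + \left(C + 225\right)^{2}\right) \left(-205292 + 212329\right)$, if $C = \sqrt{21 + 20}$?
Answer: $511146569 + 3166650 \sqrt{41} \approx 5.3142 \cdot 10^{8}$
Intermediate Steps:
$C = \sqrt{41} \approx 6.4031$
$\left(21971 + \left(C + 225\right)^{2}\right) \left(-205292 + 212329\right) = \left(21971 + \left(\sqrt{41} + 225\right)^{2}\right) \left(-205292 + 212329\right) = \left(21971 + \left(225 + \sqrt{41}\right)^{2}\right) 7037 = 154609927 + 7037 \left(225 + \sqrt{41}\right)^{2}$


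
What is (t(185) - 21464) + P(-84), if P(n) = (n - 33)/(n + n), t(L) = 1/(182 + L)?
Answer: -441113759/20552 ≈ -21463.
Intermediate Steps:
P(n) = (-33 + n)/(2*n) (P(n) = (-33 + n)/((2*n)) = (-33 + n)*(1/(2*n)) = (-33 + n)/(2*n))
(t(185) - 21464) + P(-84) = (1/(182 + 185) - 21464) + (1/2)*(-33 - 84)/(-84) = (1/367 - 21464) + (1/2)*(-1/84)*(-117) = (1/367 - 21464) + 39/56 = -7877287/367 + 39/56 = -441113759/20552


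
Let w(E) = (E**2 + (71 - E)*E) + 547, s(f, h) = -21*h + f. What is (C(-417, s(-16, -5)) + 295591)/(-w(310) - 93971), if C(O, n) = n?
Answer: -18480/7283 ≈ -2.5374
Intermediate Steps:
s(f, h) = f - 21*h
w(E) = 547 + E**2 + E*(71 - E) (w(E) = (E**2 + E*(71 - E)) + 547 = 547 + E**2 + E*(71 - E))
(C(-417, s(-16, -5)) + 295591)/(-w(310) - 93971) = ((-16 - 21*(-5)) + 295591)/(-(547 + 71*310) - 93971) = ((-16 + 105) + 295591)/(-(547 + 22010) - 93971) = (89 + 295591)/(-1*22557 - 93971) = 295680/(-22557 - 93971) = 295680/(-116528) = 295680*(-1/116528) = -18480/7283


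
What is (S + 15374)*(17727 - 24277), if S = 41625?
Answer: -373343450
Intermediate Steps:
(S + 15374)*(17727 - 24277) = (41625 + 15374)*(17727 - 24277) = 56999*(-6550) = -373343450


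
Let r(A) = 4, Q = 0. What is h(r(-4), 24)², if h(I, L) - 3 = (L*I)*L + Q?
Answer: 5322249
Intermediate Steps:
h(I, L) = 3 + I*L² (h(I, L) = 3 + ((L*I)*L + 0) = 3 + ((I*L)*L + 0) = 3 + (I*L² + 0) = 3 + I*L²)
h(r(-4), 24)² = (3 + 4*24²)² = (3 + 4*576)² = (3 + 2304)² = 2307² = 5322249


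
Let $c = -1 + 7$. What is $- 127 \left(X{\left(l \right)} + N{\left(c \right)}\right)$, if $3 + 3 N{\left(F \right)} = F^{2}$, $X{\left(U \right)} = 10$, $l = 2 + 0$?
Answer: $-2667$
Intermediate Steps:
$l = 2$
$c = 6$
$N{\left(F \right)} = -1 + \frac{F^{2}}{3}$
$- 127 \left(X{\left(l \right)} + N{\left(c \right)}\right) = - 127 \left(10 - \left(1 - \frac{6^{2}}{3}\right)\right) = - 127 \left(10 + \left(-1 + \frac{1}{3} \cdot 36\right)\right) = - 127 \left(10 + \left(-1 + 12\right)\right) = - 127 \left(10 + 11\right) = \left(-127\right) 21 = -2667$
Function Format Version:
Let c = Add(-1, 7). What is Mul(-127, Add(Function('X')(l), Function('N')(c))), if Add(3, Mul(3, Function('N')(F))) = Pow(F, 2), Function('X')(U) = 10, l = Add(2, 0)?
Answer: -2667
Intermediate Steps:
l = 2
c = 6
Function('N')(F) = Add(-1, Mul(Rational(1, 3), Pow(F, 2)))
Mul(-127, Add(Function('X')(l), Function('N')(c))) = Mul(-127, Add(10, Add(-1, Mul(Rational(1, 3), Pow(6, 2))))) = Mul(-127, Add(10, Add(-1, Mul(Rational(1, 3), 36)))) = Mul(-127, Add(10, Add(-1, 12))) = Mul(-127, Add(10, 11)) = Mul(-127, 21) = -2667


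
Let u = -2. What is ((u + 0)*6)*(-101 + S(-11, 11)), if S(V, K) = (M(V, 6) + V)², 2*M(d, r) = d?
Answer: -2055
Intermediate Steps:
M(d, r) = d/2
S(V, K) = 9*V²/4 (S(V, K) = (V/2 + V)² = (3*V/2)² = 9*V²/4)
((u + 0)*6)*(-101 + S(-11, 11)) = ((-2 + 0)*6)*(-101 + (9/4)*(-11)²) = (-2*6)*(-101 + (9/4)*121) = -12*(-101 + 1089/4) = -12*685/4 = -2055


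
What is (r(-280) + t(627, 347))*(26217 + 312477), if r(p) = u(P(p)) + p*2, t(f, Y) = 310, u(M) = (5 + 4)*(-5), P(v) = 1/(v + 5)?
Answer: -99914730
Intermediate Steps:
P(v) = 1/(5 + v)
u(M) = -45 (u(M) = 9*(-5) = -45)
r(p) = -45 + 2*p (r(p) = -45 + p*2 = -45 + 2*p)
(r(-280) + t(627, 347))*(26217 + 312477) = ((-45 + 2*(-280)) + 310)*(26217 + 312477) = ((-45 - 560) + 310)*338694 = (-605 + 310)*338694 = -295*338694 = -99914730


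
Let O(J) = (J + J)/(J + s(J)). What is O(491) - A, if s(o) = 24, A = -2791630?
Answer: 1437690432/515 ≈ 2.7916e+6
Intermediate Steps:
O(J) = 2*J/(24 + J) (O(J) = (J + J)/(J + 24) = (2*J)/(24 + J) = 2*J/(24 + J))
O(491) - A = 2*491/(24 + 491) - 1*(-2791630) = 2*491/515 + 2791630 = 2*491*(1/515) + 2791630 = 982/515 + 2791630 = 1437690432/515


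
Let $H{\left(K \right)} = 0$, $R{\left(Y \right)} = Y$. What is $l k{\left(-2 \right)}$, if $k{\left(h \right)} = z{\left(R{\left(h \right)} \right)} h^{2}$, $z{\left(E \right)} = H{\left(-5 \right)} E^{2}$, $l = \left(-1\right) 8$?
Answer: $0$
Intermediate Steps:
$l = -8$
$z{\left(E \right)} = 0$ ($z{\left(E \right)} = 0 E^{2} = 0$)
$k{\left(h \right)} = 0$ ($k{\left(h \right)} = 0 h^{2} = 0$)
$l k{\left(-2 \right)} = \left(-8\right) 0 = 0$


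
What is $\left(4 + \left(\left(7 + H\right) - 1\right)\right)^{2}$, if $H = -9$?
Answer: $1$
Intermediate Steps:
$\left(4 + \left(\left(7 + H\right) - 1\right)\right)^{2} = \left(4 + \left(\left(7 - 9\right) - 1\right)\right)^{2} = \left(4 - 3\right)^{2} = 1^{2} = 1$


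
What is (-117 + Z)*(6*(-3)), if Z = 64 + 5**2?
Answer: 504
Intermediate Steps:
Z = 89 (Z = 64 + 25 = 89)
(-117 + Z)*(6*(-3)) = (-117 + 89)*(6*(-3)) = -28*(-18) = 504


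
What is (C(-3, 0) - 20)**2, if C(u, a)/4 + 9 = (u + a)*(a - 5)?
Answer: 16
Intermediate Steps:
C(u, a) = -36 + 4*(-5 + a)*(a + u) (C(u, a) = -36 + 4*((u + a)*(a - 5)) = -36 + 4*((a + u)*(-5 + a)) = -36 + 4*((-5 + a)*(a + u)) = -36 + 4*(-5 + a)*(a + u))
(C(-3, 0) - 20)**2 = ((-36 - 20*0 - 20*(-3) + 4*0**2 + 4*0*(-3)) - 20)**2 = ((-36 + 0 + 60 + 4*0 + 0) - 20)**2 = ((-36 + 0 + 60 + 0 + 0) - 20)**2 = (24 - 20)**2 = 4**2 = 16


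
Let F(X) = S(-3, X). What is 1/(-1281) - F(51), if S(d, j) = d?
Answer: 3842/1281 ≈ 2.9992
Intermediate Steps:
F(X) = -3
1/(-1281) - F(51) = 1/(-1281) - 1*(-3) = -1/1281 + 3 = 3842/1281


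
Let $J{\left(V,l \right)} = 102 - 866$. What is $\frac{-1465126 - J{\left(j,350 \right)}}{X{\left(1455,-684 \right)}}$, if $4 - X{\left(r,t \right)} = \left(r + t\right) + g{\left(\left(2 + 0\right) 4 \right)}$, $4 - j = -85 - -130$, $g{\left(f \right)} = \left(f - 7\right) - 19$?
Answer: $\frac{1464362}{749} \approx 1955.1$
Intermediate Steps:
$g{\left(f \right)} = -26 + f$ ($g{\left(f \right)} = \left(-7 + f\right) - 19 = -26 + f$)
$j = -41$ ($j = 4 - \left(-85 - -130\right) = 4 - \left(-85 + 130\right) = 4 - 45 = -41$)
$J{\left(V,l \right)} = -764$
$X{\left(r,t \right)} = 22 - r - t$ ($X{\left(r,t \right)} = 4 - \left(\left(r + t\right) - \left(26 - \left(2 + 0\right) 4\right)\right) = 4 - \left(\left(r + t\right) + \left(-26 + 2 \cdot 4\right)\right) = 4 - \left(\left(r + t\right) + \left(-26 + 8\right)\right) = 4 - \left(\left(r + t\right) - 18\right) = 4 - \left(-18 + r + t\right) = 22 - r - t$)
$\frac{-1465126 - J{\left(j,350 \right)}}{X{\left(1455,-684 \right)}} = \frac{-1465126 - -764}{22 - 1455 - -684} = \frac{-1465126 + 764}{22 - 1455 + 684} = - \frac{1464362}{-749} = \left(-1464362\right) \left(- \frac{1}{749}\right) = \frac{1464362}{749}$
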